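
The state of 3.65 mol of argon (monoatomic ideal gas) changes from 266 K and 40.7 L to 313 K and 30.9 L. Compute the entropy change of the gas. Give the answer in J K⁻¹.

Entropy is a state function: ΔS = nC_V ln(T₂/T₁) + nR ln(V₂/V₁), with C_V = 3R/2 = 12.47 J mol⁻¹ K⁻¹ for a monoatomic ideal gas.
ΔS = 3.65 × [12.47 × ln(313/266) + 8.314 × ln(30.9/40.7)] = -0.953 J/K.

ΔS = -0.953 J/K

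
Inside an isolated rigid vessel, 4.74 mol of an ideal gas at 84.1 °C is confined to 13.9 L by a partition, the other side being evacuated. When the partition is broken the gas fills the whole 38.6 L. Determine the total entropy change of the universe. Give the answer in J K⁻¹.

For an ideal gas in free expansion Q = 0 and W = 0, so T is unchanged.
Entropy is a state function; using a reversible isothermal path, ΔS_gas = nR ln(V₂/V₁) = 4.74 × 8.314 × ln(38.6/13.9) = 40.3 J/K.
The insulated surroundings exchange no heat, so ΔS_surr = 0 and ΔS_universe = ΔS_gas.

ΔS_universe = 40.3 J/K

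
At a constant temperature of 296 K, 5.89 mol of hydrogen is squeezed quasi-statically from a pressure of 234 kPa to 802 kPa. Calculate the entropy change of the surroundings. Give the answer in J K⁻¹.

For an isothermal ideal gas ΔS_gas = nR ln(P₁/P₂) = 5.89 × 8.314 × ln(234/802) = -60.3 J/K.
The process is reversible, so ΔS_surr = −ΔS_gas = 60.3 J/K and ΔS_universe = 0.

ΔS_surr = 60.3 J/K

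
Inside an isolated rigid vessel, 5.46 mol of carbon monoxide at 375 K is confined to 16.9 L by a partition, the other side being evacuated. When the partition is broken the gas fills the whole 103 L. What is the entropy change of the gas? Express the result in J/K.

ΔS_gas = 82 J/K

For an ideal gas in free expansion Q = 0 and W = 0, so T is unchanged.
Entropy is a state function; using a reversible isothermal path, ΔS_gas = nR ln(V₂/V₁) = 5.46 × 8.314 × ln(103/16.9) = 82 J/K.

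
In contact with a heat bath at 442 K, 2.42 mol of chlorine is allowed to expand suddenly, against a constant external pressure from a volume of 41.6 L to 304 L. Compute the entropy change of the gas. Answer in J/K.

ΔS_gas = 40 J/K

Entropy is a state function, so ΔS_gas depends only on the end states.
For an isothermal ideal gas ΔS_gas = nR ln(V₂/V₁) = 2.42 × 8.314 × ln(304/41.6) = 40 J/K.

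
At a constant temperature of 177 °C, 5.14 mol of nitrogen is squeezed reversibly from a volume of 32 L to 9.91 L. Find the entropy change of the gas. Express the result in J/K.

For an isothermal ideal gas ΔS_gas = nR ln(V₂/V₁) = 5.14 × 8.314 × ln(9.91/32) = -50.1 J/K.

ΔS_gas = -50.1 J/K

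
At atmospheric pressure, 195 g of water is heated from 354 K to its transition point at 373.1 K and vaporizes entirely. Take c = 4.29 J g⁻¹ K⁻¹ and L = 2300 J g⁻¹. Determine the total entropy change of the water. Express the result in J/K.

ΔS = 1250 J/K

Warming step: ΔS₁ = m c ln(T_tr/T_i) = 195 × 4.29 × ln(373.1/354) = 43.96 J/K.
Phase change: ΔS₂ = +mL/T_tr = 195 × 2300 / 373.1 = 1202 J/K.
ΔS_total = (43.96) + (1202) = 1250 J/K.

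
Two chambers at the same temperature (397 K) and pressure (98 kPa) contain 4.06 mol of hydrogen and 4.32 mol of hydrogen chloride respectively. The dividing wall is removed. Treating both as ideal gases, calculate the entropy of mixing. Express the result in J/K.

Mole fractions: x_A = 4.06/8.38 = 0.484, x_B = 0.516.
ΔS_mix = −R(n_A ln x_A + n_B ln x_B) = −8.314 × (4.06 ln 0.484 + 4.32 ln 0.516) = 48.3 J/K.

ΔS_mix = 48.3 J/K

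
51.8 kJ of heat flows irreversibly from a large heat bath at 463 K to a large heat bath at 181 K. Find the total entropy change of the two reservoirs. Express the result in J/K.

ΔS_hot = −Q/T_H = −51800/463 = -111.9 J/K and ΔS_cold = +Q/T_C = 51800/181 = 286.2 J/K.
ΔS_total = -111.9 + 286.2 = 174 J/K, positive as the second law requires.

ΔS_total = 174 J/K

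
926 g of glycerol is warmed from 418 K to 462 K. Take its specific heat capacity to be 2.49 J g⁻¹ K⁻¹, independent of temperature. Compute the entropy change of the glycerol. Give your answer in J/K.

ΔS = 231 J/K

ΔS = ∫dQ_rev/T = m c ln(T₂/T₁) = 926 × 2.49 × ln(462/418) = 231 J/K.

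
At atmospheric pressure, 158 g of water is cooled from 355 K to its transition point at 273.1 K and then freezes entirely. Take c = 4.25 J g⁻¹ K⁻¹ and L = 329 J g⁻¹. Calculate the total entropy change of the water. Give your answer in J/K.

ΔS = -366 J/K

Cooling step: ΔS₁ = m c ln(T_tr/T_i) = 158 × 4.25 × ln(273.1/355) = -176.1 J/K.
Phase change: ΔS₂ = −mL/T_tr = −158 × 329 / 273.1 = -190.3 J/K.
ΔS_total = (-176.1) + (-190.3) = -366 J/K.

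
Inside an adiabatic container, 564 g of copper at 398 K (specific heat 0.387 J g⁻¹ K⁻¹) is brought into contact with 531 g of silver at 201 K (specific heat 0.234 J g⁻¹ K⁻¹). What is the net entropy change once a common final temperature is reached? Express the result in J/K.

ΔS_total = 17.1 J/K

Energy balance: T_f = (m₁c₁T₁ + m₂c₂T₂)/(m₁c₁ + m₂c₂) = 326.54 K.
ΔS₁ = m₁c₁ ln(T_f/T₁) = 218.268 × ln(326.54/398) = -43.2 J/K.
ΔS₂ = m₂c₂ ln(T_f/T₂) = 124.254 × ln(326.54/201) = 60.29 J/K.
ΔS_total = -43.2 + 60.29 = 17.1 J/K.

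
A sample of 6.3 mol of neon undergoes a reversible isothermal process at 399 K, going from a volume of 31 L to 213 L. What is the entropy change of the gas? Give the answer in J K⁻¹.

For an isothermal ideal gas ΔS_gas = nR ln(V₂/V₁) = 6.3 × 8.314 × ln(213/31) = 101 J/K.

ΔS_gas = 101 J/K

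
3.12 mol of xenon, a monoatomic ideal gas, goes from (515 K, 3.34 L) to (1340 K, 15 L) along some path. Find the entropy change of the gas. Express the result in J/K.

ΔS = 76.2 J/K

Entropy is a state function: ΔS = nC_V ln(T₂/T₁) + nR ln(V₂/V₁), with C_V = 3R/2 = 12.47 J mol⁻¹ K⁻¹ for a monoatomic ideal gas.
ΔS = 3.12 × [12.47 × ln(1340/515) + 8.314 × ln(15/3.34)] = 76.2 J/K.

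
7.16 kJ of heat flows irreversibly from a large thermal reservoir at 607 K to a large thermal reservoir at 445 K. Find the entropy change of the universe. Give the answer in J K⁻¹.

ΔS_total = 4.29 J/K

ΔS_hot = −Q/T_H = −7160/607 = -11.8 J/K and ΔS_cold = +Q/T_C = 7160/445 = 16.09 J/K.
ΔS_total = -11.8 + 16.09 = 4.29 J/K, positive as the second law requires.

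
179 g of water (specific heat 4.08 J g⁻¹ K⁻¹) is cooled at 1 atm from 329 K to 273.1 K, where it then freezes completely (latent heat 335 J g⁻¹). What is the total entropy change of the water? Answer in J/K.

Cooling step: ΔS₁ = m c ln(T_tr/T_i) = 179 × 4.08 × ln(273.1/329) = -136 J/K.
Phase change: ΔS₂ = −mL/T_tr = −179 × 335 / 273.1 = -219.6 J/K.
ΔS_total = (-136) + (-219.6) = -356 J/K.

ΔS = -356 J/K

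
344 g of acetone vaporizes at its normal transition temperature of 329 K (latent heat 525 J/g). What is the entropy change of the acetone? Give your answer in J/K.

Heat absorbed by the substance: Q = mL = 344 × 525 = 180600 J.
At constant T, ΔS = Q_rev/T = 180600 / 329 = 549 J/K.

ΔS = 549 J/K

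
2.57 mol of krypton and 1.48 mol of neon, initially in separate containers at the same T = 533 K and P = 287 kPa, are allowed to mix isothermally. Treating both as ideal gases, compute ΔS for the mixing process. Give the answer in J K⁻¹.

Mole fractions: x_A = 2.57/4.05 = 0.635, x_B = 0.365.
ΔS_mix = −R(n_A ln x_A + n_B ln x_B) = −8.314 × (2.57 ln 0.635 + 1.48 ln 0.365) = 22.1 J/K.

ΔS_mix = 22.1 J/K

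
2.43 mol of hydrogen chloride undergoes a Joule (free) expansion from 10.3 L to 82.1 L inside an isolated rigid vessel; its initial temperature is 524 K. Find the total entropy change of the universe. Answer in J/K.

ΔS_universe = 41.9 J/K

For an ideal gas in free expansion Q = 0 and W = 0, so T is unchanged.
Entropy is a state function; using a reversible isothermal path, ΔS_gas = nR ln(V₂/V₁) = 2.43 × 8.314 × ln(82.1/10.3) = 41.9 J/K.
The insulated surroundings exchange no heat, so ΔS_surr = 0 and ΔS_universe = ΔS_gas.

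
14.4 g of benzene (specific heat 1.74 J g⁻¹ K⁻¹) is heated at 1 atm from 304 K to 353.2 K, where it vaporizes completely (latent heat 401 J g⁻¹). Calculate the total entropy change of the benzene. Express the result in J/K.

ΔS = 20.1 J/K

Warming step: ΔS₁ = m c ln(T_tr/T_i) = 14.4 × 1.74 × ln(353.2/304) = 3.759 J/K.
Phase change: ΔS₂ = +mL/T_tr = 14.4 × 401 / 353.2 = 16.35 J/K.
ΔS_total = (3.759) + (16.35) = 20.1 J/K.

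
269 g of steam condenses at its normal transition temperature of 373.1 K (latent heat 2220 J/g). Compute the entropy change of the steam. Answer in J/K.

ΔS = -1600 J/K

Heat released by the substance: Q = −mL = −269 × 2220 = −597180 J.
At constant T, ΔS = Q_rev/T = −597180 / 373.1 = -1600 J/K.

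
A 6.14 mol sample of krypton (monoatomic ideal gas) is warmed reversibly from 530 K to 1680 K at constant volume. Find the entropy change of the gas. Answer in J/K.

ΔS = 88.3 J/K

At constant volume, ΔS = nC_V ln(T₂/T₁) with C_V = 3R/2 = 12.47 J mol⁻¹ K⁻¹.
ΔS = 6.14 × 12.47 × ln(1680/530) = 88.3 J/K.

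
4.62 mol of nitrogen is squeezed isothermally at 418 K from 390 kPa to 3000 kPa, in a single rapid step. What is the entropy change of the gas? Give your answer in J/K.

ΔS_gas = -78.4 J/K

Entropy is a state function, so ΔS_gas depends only on the end states.
For an isothermal ideal gas ΔS_gas = nR ln(P₁/P₂) = 4.62 × 8.314 × ln(390/3000) = -78.4 J/K.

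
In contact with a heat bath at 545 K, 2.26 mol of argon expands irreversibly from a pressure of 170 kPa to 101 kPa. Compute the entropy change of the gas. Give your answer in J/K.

ΔS_gas = 9.78 J/K

Entropy is a state function, so ΔS_gas depends only on the end states.
For an isothermal ideal gas ΔS_gas = nR ln(P₁/P₂) = 2.26 × 8.314 × ln(170/101) = 9.78 J/K.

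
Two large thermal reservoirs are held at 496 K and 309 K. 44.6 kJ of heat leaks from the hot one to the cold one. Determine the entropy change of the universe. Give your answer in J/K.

ΔS_total = 54.4 J/K

ΔS_hot = −Q/T_H = −44600/496 = -89.92 J/K and ΔS_cold = +Q/T_C = 44600/309 = 144.3 J/K.
ΔS_total = -89.92 + 144.3 = 54.4 J/K, positive as the second law requires.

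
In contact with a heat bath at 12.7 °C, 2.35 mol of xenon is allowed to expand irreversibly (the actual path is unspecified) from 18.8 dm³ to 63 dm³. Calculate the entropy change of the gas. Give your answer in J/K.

ΔS_gas = 23.6 J/K

Entropy is a state function, so ΔS_gas depends only on the end states.
For an isothermal ideal gas ΔS_gas = nR ln(V₂/V₁) = 2.35 × 8.314 × ln(63/18.8) = 23.6 J/K.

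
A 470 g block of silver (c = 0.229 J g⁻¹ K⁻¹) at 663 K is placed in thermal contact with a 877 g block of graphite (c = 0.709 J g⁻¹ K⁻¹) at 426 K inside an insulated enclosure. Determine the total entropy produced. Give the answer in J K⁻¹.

Energy balance: T_f = (m₁c₁T₁ + m₂c₂T₂)/(m₁c₁ + m₂c₂) = 460.97 K.
ΔS₁ = m₁c₁ ln(T_f/T₁) = 107.63 × ln(460.97/663) = -39.12 J/K.
ΔS₂ = m₂c₂ ln(T_f/T₂) = 621.793 × ln(460.97/426) = 49.06 J/K.
ΔS_total = -39.12 + 49.06 = 9.94 J/K.

ΔS_total = 9.94 J/K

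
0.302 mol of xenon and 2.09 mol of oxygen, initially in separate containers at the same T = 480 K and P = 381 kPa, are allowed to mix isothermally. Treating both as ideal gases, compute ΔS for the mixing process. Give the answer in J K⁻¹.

Mole fractions: x_A = 0.302/2.39 = 0.126, x_B = 0.874.
ΔS_mix = −R(n_A ln x_A + n_B ln x_B) = −8.314 × (0.302 ln 0.126 + 2.09 ln 0.874) = 7.54 J/K.

ΔS_mix = 7.54 J/K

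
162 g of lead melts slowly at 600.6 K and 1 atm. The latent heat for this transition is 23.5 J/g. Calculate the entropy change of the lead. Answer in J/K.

ΔS = 6.34 J/K

Heat absorbed by the substance: Q = mL = 162 × 23.5 = 3807 J.
At constant T, ΔS = Q_rev/T = 3807 / 600.6 = 6.34 J/K.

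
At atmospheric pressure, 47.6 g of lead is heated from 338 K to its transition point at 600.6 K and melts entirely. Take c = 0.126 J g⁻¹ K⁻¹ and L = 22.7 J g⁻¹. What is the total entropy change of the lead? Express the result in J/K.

ΔS = 5.25 J/K

Warming step: ΔS₁ = m c ln(T_tr/T_i) = 47.6 × 0.126 × ln(600.6/338) = 3.448 J/K.
Phase change: ΔS₂ = +mL/T_tr = 47.6 × 22.7 / 600.6 = 1.799 J/K.
ΔS_total = (3.448) + (1.799) = 5.25 J/K.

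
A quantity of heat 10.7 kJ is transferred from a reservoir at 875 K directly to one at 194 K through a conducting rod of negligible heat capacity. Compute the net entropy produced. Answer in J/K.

ΔS_hot = −Q/T_H = −10700/875 = -12.23 J/K and ΔS_cold = +Q/T_C = 10700/194 = 55.15 J/K.
ΔS_total = -12.23 + 55.15 = 42.9 J/K, positive as the second law requires.

ΔS_total = 42.9 J/K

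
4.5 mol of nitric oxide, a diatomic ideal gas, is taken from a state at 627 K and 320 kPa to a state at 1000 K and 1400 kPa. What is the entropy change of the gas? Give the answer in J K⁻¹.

ΔS = 5.91 J/K

ΔS = nC_p ln(T₂/T₁) − nR ln(P₂/P₁), with C_p = 7R/2 = 29.1 J mol⁻¹ K⁻¹ for a diatomic ideal gas.
ΔS = 4.5 × [29.1 × ln(1000/627) − 8.314 × ln(1400/320)] = 5.91 J/K.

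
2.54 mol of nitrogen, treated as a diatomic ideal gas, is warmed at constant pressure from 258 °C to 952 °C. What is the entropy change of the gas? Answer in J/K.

In kelvin: T₁ = 531.15 K, T₂ = 1225.15 K. At constant pressure, ΔS = nC_p ln(T₂/T₁) with C_p = 7R/2 = 29.1 J mol⁻¹ K⁻¹.
ΔS = 2.54 × 29.1 × ln(1225.15/531.15) = 61.8 J/K.

ΔS = 61.8 J/K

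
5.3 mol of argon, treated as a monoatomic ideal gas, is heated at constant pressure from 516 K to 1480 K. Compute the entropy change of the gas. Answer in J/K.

At constant pressure, ΔS = nC_p ln(T₂/T₁) with C_p = 5R/2 = 20.79 J mol⁻¹ K⁻¹.
ΔS = 5.3 × 20.79 × ln(1480/516) = 116 J/K.

ΔS = 116 J/K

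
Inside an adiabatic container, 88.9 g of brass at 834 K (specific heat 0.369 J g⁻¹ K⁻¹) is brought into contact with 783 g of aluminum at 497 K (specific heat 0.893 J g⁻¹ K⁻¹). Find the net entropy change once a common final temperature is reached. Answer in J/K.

Energy balance: T_f = (m₁c₁T₁ + m₂c₂T₂)/(m₁c₁ + m₂c₂) = 512.1 K.
ΔS₁ = m₁c₁ ln(T_f/T₁) = 32.8041 × ln(512.1/834) = -16 J/K.
ΔS₂ = m₂c₂ ln(T_f/T₂) = 699.219 × ln(512.1/497) = 20.93 J/K.
ΔS_total = -16 + 20.93 = 4.93 J/K.

ΔS_total = 4.93 J/K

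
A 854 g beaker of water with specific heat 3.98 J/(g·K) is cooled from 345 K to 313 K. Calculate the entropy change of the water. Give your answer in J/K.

ΔS = -331 J/K

ΔS = ∫dQ_rev/T = m c ln(T₂/T₁) = 854 × 3.98 × ln(313/345) = -331 J/K.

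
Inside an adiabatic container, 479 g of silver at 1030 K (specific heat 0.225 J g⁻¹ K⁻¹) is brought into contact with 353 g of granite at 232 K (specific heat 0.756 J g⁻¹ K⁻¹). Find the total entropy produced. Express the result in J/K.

Energy balance: T_f = (m₁c₁T₁ + m₂c₂T₂)/(m₁c₁ + m₂c₂) = 461.56 K.
ΔS₁ = m₁c₁ ln(T_f/T₁) = 107.775 × ln(461.56/1030) = -86.51 J/K.
ΔS₂ = m₂c₂ ln(T_f/T₂) = 266.868 × ln(461.56/232) = 183.6 J/K.
ΔS_total = -86.51 + 183.6 = 97.1 J/K.

ΔS_total = 97.1 J/K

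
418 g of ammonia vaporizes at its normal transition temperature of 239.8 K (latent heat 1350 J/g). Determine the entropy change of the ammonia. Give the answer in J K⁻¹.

ΔS = 2350 J/K

Heat absorbed by the substance: Q = mL = 418 × 1350 = 564300 J.
At constant T, ΔS = Q_rev/T = 564300 / 239.8 = 2350 J/K.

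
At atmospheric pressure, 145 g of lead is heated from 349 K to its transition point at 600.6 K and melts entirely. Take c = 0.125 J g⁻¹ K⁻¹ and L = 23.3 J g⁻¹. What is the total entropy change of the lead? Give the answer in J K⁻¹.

ΔS = 15.5 J/K

Warming step: ΔS₁ = m c ln(T_tr/T_i) = 145 × 0.125 × ln(600.6/349) = 9.839 J/K.
Phase change: ΔS₂ = +mL/T_tr = 145 × 23.3 / 600.6 = 5.625 J/K.
ΔS_total = (9.839) + (5.625) = 15.5 J/K.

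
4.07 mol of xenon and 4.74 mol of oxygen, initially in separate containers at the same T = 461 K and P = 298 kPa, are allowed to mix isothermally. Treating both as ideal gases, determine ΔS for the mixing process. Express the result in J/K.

Mole fractions: x_A = 4.07/8.81 = 0.462, x_B = 0.538.
ΔS_mix = −R(n_A ln x_A + n_B ln x_B) = −8.314 × (4.07 ln 0.462 + 4.74 ln 0.538) = 50.6 J/K.

ΔS_mix = 50.6 J/K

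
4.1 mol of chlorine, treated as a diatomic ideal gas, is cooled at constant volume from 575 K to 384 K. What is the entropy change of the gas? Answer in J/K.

At constant volume, ΔS = nC_V ln(T₂/T₁) with C_V = 5R/2 = 20.79 J mol⁻¹ K⁻¹.
ΔS = 4.1 × 20.79 × ln(384/575) = -34.4 J/K.

ΔS = -34.4 J/K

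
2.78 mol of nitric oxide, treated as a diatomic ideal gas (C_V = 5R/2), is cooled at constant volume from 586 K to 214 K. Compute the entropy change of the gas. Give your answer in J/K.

At constant volume, ΔS = nC_V ln(T₂/T₁) with C_V = 5R/2 = 20.79 J mol⁻¹ K⁻¹.
ΔS = 2.78 × 20.79 × ln(214/586) = -58.2 J/K.

ΔS = -58.2 J/K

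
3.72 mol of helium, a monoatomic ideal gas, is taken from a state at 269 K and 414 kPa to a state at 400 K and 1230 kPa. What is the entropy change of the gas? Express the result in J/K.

ΔS = -3 J/K

ΔS = nC_p ln(T₂/T₁) − nR ln(P₂/P₁), with C_p = 5R/2 = 20.79 J mol⁻¹ K⁻¹ for a monoatomic ideal gas.
ΔS = 3.72 × [20.79 × ln(400/269) − 8.314 × ln(1230/414)] = -3 J/K.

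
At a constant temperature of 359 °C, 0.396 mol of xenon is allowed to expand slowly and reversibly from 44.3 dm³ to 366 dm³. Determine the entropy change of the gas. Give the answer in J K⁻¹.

ΔS_gas = 6.95 J/K

For an isothermal ideal gas ΔS_gas = nR ln(V₂/V₁) = 0.396 × 8.314 × ln(366/44.3) = 6.95 J/K.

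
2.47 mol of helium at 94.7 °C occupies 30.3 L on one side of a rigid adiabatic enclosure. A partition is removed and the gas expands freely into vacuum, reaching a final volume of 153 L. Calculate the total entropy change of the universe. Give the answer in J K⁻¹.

For an ideal gas in free expansion Q = 0 and W = 0, so T is unchanged.
Entropy is a state function; using a reversible isothermal path, ΔS_gas = nR ln(V₂/V₁) = 2.47 × 8.314 × ln(153/30.3) = 33.3 J/K.
The insulated surroundings exchange no heat, so ΔS_surr = 0 and ΔS_universe = ΔS_gas.

ΔS_universe = 33.3 J/K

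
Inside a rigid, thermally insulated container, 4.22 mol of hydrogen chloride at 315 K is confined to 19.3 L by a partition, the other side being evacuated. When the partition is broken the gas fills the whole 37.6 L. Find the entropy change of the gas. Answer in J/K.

ΔS_gas = 23.4 J/K

No heat is exchanged and no work is done, so the ideal-gas temperature stays constant.
Entropy is a state function; using a reversible isothermal path, ΔS_gas = nR ln(V₂/V₁) = 4.22 × 8.314 × ln(37.6/19.3) = 23.4 J/K.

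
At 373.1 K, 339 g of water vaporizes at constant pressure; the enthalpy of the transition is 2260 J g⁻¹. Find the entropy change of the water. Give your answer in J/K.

ΔS = 2050 J/K

Heat absorbed by the substance: Q = mL = 339 × 2260 = 766140 J.
At constant T, ΔS = Q_rev/T = 766140 / 373.1 = 2050 J/K.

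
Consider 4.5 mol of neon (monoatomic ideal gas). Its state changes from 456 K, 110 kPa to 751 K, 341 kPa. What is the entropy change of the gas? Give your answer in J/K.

ΔS = 4.34 J/K

ΔS = nC_p ln(T₂/T₁) − nR ln(P₂/P₁), with C_p = 5R/2 = 20.79 J mol⁻¹ K⁻¹ for a monoatomic ideal gas.
ΔS = 4.5 × [20.79 × ln(751/456) − 8.314 × ln(341/110)] = 4.34 J/K.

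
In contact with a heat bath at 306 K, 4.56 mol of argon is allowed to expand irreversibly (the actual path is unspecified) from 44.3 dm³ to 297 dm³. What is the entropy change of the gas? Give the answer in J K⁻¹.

Entropy is a state function, so ΔS_gas depends only on the end states.
For an isothermal ideal gas ΔS_gas = nR ln(V₂/V₁) = 4.56 × 8.314 × ln(297/44.3) = 72.1 J/K.

ΔS_gas = 72.1 J/K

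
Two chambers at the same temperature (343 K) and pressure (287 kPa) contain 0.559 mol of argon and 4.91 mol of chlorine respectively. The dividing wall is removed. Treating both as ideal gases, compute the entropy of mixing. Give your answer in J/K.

ΔS_mix = 15 J/K

Mole fractions: x_A = 0.559/5.47 = 0.102, x_B = 0.898.
ΔS_mix = −R(n_A ln x_A + n_B ln x_B) = −8.314 × (0.559 ln 0.102 + 4.91 ln 0.898) = 15 J/K.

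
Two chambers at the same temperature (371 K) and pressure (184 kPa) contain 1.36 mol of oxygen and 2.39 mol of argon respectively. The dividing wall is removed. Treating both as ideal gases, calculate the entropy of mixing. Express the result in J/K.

ΔS_mix = 20.4 J/K

Mole fractions: x_A = 1.36/3.75 = 0.363, x_B = 0.637.
ΔS_mix = −R(n_A ln x_A + n_B ln x_B) = −8.314 × (1.36 ln 0.363 + 2.39 ln 0.637) = 20.4 J/K.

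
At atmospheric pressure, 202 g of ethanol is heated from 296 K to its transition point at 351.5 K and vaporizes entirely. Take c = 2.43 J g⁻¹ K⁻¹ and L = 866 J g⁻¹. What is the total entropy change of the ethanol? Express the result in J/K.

Warming step: ΔS₁ = m c ln(T_tr/T_i) = 202 × 2.43 × ln(351.5/296) = 84.35 J/K.
Phase change: ΔS₂ = +mL/T_tr = 202 × 866 / 351.5 = 497.7 J/K.
ΔS_total = (84.35) + (497.7) = 582 J/K.

ΔS = 582 J/K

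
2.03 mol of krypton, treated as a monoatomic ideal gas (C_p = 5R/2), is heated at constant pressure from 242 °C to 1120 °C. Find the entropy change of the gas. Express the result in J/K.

ΔS = 42 J/K

In kelvin: T₁ = 515.15 K, T₂ = 1393.15 K. At constant pressure, ΔS = nC_p ln(T₂/T₁) with C_p = 5R/2 = 20.79 J mol⁻¹ K⁻¹.
ΔS = 2.03 × 20.79 × ln(1393.15/515.15) = 42 J/K.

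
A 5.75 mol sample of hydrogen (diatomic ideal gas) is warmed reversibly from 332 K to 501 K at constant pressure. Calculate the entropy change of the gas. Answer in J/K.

At constant pressure, ΔS = nC_p ln(T₂/T₁) with C_p = 7R/2 = 29.1 J mol⁻¹ K⁻¹.
ΔS = 5.75 × 29.1 × ln(501/332) = 68.8 J/K.

ΔS = 68.8 J/K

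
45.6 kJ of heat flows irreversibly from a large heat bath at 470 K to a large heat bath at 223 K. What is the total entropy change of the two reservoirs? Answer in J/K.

ΔS_hot = −Q/T_H = −45600/470 = -97.02 J/K and ΔS_cold = +Q/T_C = 45600/223 = 204.5 J/K.
ΔS_total = -97.02 + 204.5 = 107 J/K, positive as the second law requires.

ΔS_total = 107 J/K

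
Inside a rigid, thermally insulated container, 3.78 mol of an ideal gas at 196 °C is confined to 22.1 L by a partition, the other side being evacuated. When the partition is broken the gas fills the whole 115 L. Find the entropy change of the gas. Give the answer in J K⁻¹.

ΔS_gas = 51.8 J/K

For an ideal gas in free expansion Q = 0 and W = 0, so T is unchanged.
Entropy is a state function; using a reversible isothermal path, ΔS_gas = nR ln(V₂/V₁) = 3.78 × 8.314 × ln(115/22.1) = 51.8 J/K.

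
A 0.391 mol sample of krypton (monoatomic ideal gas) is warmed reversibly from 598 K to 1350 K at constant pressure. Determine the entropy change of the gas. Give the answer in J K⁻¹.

ΔS = 6.62 J/K

At constant pressure, ΔS = nC_p ln(T₂/T₁) with C_p = 5R/2 = 20.79 J mol⁻¹ K⁻¹.
ΔS = 0.391 × 20.79 × ln(1350/598) = 6.62 J/K.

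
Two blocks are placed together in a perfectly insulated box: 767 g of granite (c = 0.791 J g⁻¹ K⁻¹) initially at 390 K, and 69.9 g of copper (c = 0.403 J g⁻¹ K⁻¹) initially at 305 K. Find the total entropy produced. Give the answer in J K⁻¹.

Energy balance: T_f = (m₁c₁T₁ + m₂c₂T₂)/(m₁c₁ + m₂c₂) = 386.23 K.
ΔS₁ = m₁c₁ ln(T_f/T₁) = 606.697 × ln(386.23/390) = -5.8957 J/K.
ΔS₂ = m₂c₂ ln(T_f/T₂) = 28.1697 × ln(386.23/305) = 6.6514 J/K.
ΔS_total = -5.8957 + 6.6514 = 0.756 J/K.

ΔS_total = 0.756 J/K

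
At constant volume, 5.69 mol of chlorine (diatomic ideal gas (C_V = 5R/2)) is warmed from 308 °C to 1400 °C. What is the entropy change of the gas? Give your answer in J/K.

In kelvin: T₁ = 581.15 K, T₂ = 1673.15 K. At constant volume, ΔS = nC_V ln(T₂/T₁) with C_V = 5R/2 = 20.79 J mol⁻¹ K⁻¹.
ΔS = 5.69 × 20.79 × ln(1673.15/581.15) = 125 J/K.

ΔS = 125 J/K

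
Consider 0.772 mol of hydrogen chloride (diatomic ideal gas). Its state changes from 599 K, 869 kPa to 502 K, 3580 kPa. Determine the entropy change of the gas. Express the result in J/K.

ΔS = -13.1 J/K

ΔS = nC_p ln(T₂/T₁) − nR ln(P₂/P₁), with C_p = 7R/2 = 29.1 J mol⁻¹ K⁻¹ for a diatomic ideal gas.
ΔS = 0.772 × [29.1 × ln(502/599) − 8.314 × ln(3580/869)] = -13.1 J/K.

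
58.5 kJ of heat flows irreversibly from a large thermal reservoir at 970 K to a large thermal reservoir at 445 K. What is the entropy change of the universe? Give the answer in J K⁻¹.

ΔS_hot = −Q/T_H = −58500/970 = -60.31 J/K and ΔS_cold = +Q/T_C = 58500/445 = 131.5 J/K.
ΔS_total = -60.31 + 131.5 = 71.2 J/K, positive as the second law requires.

ΔS_total = 71.2 J/K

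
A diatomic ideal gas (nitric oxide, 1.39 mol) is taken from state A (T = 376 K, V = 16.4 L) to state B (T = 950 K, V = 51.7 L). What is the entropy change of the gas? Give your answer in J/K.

Entropy is a state function: ΔS = nC_V ln(T₂/T₁) + nR ln(V₂/V₁), with C_V = 5R/2 = 20.79 J mol⁻¹ K⁻¹ for a diatomic ideal gas.
ΔS = 1.39 × [20.79 × ln(950/376) + 8.314 × ln(51.7/16.4)] = 40 J/K.

ΔS = 40 J/K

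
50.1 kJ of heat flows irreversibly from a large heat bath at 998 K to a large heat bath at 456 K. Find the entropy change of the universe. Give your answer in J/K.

ΔS_hot = −Q/T_H = −50100/998 = -50.2 J/K and ΔS_cold = +Q/T_C = 50100/456 = 109.9 J/K.
ΔS_total = -50.2 + 109.9 = 59.7 J/K, positive as the second law requires.

ΔS_total = 59.7 J/K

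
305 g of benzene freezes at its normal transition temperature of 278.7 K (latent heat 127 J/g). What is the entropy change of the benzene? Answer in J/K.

ΔS = -139 J/K

Heat released by the substance: Q = −mL = −305 × 127 = −38735 J.
At constant T, ΔS = Q_rev/T = −38735 / 278.7 = -139 J/K.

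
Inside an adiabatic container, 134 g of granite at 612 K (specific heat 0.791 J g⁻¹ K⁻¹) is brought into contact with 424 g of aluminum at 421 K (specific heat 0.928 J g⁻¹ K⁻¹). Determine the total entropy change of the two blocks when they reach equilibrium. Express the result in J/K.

ΔS_total = 6.26 J/K

Energy balance: T_f = (m₁c₁T₁ + m₂c₂T₂)/(m₁c₁ + m₂c₂) = 461.53 K.
ΔS₁ = m₁c₁ ln(T_f/T₁) = 105.994 × ln(461.53/612) = -29.91 J/K.
ΔS₂ = m₂c₂ ln(T_f/T₂) = 393.472 × ln(461.53/421) = 36.17 J/K.
ΔS_total = -29.91 + 36.17 = 6.26 J/K.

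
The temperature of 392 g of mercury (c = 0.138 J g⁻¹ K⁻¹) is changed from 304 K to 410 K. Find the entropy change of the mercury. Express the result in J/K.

ΔS = ∫dQ_rev/T = m c ln(T₂/T₁) = 392 × 0.138 × ln(410/304) = 16.2 J/K.

ΔS = 16.2 J/K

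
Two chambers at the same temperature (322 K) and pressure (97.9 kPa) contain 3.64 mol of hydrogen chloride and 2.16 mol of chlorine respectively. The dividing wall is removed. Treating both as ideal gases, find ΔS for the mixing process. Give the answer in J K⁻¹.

ΔS_mix = 31.8 J/K

Mole fractions: x_A = 3.64/5.8 = 0.628, x_B = 0.372.
ΔS_mix = −R(n_A ln x_A + n_B ln x_B) = −8.314 × (3.64 ln 0.628 + 2.16 ln 0.372) = 31.8 J/K.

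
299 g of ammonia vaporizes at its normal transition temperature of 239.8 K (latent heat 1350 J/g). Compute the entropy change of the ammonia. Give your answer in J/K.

ΔS = 1680 J/K

Heat absorbed by the substance: Q = mL = 299 × 1350 = 403650 J.
At constant T, ΔS = Q_rev/T = 403650 / 239.8 = 1680 J/K.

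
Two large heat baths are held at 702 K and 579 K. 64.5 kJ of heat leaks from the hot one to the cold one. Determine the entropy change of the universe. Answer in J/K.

ΔS_hot = −Q/T_H = −64500/702 = -91.88 J/K and ΔS_cold = +Q/T_C = 64500/579 = 111.4 J/K.
ΔS_total = -91.88 + 111.4 = 19.5 J/K, positive as the second law requires.

ΔS_total = 19.5 J/K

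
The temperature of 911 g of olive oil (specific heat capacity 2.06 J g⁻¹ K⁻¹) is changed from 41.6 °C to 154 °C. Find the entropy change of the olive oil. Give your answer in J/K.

ΔS = 573 J/K

In kelvin: T₁ = 314.75 K, T₂ = 427.15 K. ΔS = ∫dQ_rev/T = m c ln(T₂/T₁) = 911 × 2.06 × ln(427.15/314.75) = 573 J/K.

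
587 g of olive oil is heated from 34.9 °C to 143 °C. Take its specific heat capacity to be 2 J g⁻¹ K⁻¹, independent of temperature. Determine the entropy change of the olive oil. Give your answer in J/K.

In kelvin: T₁ = 308.05 K, T₂ = 416.15 K. ΔS = ∫dQ_rev/T = m c ln(T₂/T₁) = 587 × 2 × ln(416.15/308.05) = 353 J/K.

ΔS = 353 J/K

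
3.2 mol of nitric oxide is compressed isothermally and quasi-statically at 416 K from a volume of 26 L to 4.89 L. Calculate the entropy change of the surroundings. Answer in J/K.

ΔS_surr = 44.5 J/K

For an isothermal ideal gas ΔS_gas = nR ln(V₂/V₁) = 3.2 × 8.314 × ln(4.89/26) = -44.5 J/K.
The process is reversible, so ΔS_surr = −ΔS_gas = 44.5 J/K and ΔS_universe = 0.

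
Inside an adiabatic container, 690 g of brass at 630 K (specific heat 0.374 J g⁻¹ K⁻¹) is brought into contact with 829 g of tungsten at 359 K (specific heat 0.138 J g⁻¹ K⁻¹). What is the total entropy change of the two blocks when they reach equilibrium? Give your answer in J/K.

Energy balance: T_f = (m₁c₁T₁ + m₂c₂T₂)/(m₁c₁ + m₂c₂) = 546.76 K.
ΔS₁ = m₁c₁ ln(T_f/T₁) = 258.06 × ln(546.76/630) = -36.57 J/K.
ΔS₂ = m₂c₂ ln(T_f/T₂) = 114.402 × ln(546.76/359) = 48.13 J/K.
ΔS_total = -36.57 + 48.13 = 11.6 J/K.

ΔS_total = 11.6 J/K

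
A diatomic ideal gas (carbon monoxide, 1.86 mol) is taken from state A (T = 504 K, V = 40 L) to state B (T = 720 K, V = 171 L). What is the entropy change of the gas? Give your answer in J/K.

Entropy is a state function: ΔS = nC_V ln(T₂/T₁) + nR ln(V₂/V₁), with C_V = 5R/2 = 20.79 J mol⁻¹ K⁻¹ for a diatomic ideal gas.
ΔS = 1.86 × [20.79 × ln(720/504) + 8.314 × ln(171/40)] = 36.3 J/K.

ΔS = 36.3 J/K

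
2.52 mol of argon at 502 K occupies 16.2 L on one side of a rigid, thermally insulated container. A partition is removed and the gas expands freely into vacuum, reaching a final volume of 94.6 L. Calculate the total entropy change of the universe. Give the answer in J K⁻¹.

For an ideal gas in free expansion Q = 0 and W = 0, so T is unchanged.
Entropy is a state function; using a reversible isothermal path, ΔS_gas = nR ln(V₂/V₁) = 2.52 × 8.314 × ln(94.6/16.2) = 37 J/K.
The insulated surroundings exchange no heat, so ΔS_surr = 0 and ΔS_universe = ΔS_gas.

ΔS_universe = 37 J/K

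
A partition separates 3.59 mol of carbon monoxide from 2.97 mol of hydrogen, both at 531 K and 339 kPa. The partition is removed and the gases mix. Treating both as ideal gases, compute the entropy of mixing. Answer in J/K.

Mole fractions: x_A = 3.59/6.56 = 0.547, x_B = 0.453.
ΔS_mix = −R(n_A ln x_A + n_B ln x_B) = −8.314 × (3.59 ln 0.547 + 2.97 ln 0.453) = 37.6 J/K.

ΔS_mix = 37.6 J/K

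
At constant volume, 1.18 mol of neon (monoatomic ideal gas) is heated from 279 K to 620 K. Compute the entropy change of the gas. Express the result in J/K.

ΔS = 11.8 J/K

At constant volume, ΔS = nC_V ln(T₂/T₁) with C_V = 3R/2 = 12.47 J mol⁻¹ K⁻¹.
ΔS = 1.18 × 12.47 × ln(620/279) = 11.8 J/K.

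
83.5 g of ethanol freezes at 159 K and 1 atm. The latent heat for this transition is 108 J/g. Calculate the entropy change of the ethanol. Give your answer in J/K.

ΔS = -56.7 J/K

Heat released by the substance: Q = −mL = −83.5 × 108 = −9018 J.
At constant T, ΔS = Q_rev/T = −9018 / 159 = -56.7 J/K.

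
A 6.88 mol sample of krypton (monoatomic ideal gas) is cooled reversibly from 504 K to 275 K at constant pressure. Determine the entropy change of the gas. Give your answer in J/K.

ΔS = -86.6 J/K

At constant pressure, ΔS = nC_p ln(T₂/T₁) with C_p = 5R/2 = 20.79 J mol⁻¹ K⁻¹.
ΔS = 6.88 × 20.79 × ln(275/504) = -86.6 J/K.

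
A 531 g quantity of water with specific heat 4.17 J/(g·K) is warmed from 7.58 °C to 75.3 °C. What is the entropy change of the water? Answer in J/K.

ΔS = 479 J/K

In kelvin: T₁ = 280.73 K, T₂ = 348.45 K. ΔS = ∫dQ_rev/T = m c ln(T₂/T₁) = 531 × 4.17 × ln(348.45/280.73) = 479 J/K.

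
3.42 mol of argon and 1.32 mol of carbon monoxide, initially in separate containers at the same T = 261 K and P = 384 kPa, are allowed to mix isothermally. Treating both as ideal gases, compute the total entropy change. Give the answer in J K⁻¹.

Mole fractions: x_A = 3.42/4.74 = 0.722, x_B = 0.278.
ΔS_mix = −R(n_A ln x_A + n_B ln x_B) = −8.314 × (3.42 ln 0.722 + 1.32 ln 0.278) = 23.3 J/K.

ΔS_mix = 23.3 J/K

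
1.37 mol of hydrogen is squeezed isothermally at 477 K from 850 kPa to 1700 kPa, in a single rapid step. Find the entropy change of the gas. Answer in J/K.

ΔS_gas = -7.9 J/K

Entropy is a state function, so ΔS_gas depends only on the end states.
For an isothermal ideal gas ΔS_gas = nR ln(P₁/P₂) = 1.37 × 8.314 × ln(850/1700) = -7.9 J/K.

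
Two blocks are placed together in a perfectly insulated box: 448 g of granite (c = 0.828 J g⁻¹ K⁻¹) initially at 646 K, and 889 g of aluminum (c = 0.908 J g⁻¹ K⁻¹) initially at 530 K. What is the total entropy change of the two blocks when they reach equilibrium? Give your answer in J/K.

ΔS_total = 5.09 J/K

Energy balance: T_f = (m₁c₁T₁ + m₂c₂T₂)/(m₁c₁ + m₂c₂) = 566.52 K.
ΔS₁ = m₁c₁ ln(T_f/T₁) = 370.944 × ln(566.52/646) = -48.7 J/K.
ΔS₂ = m₂c₂ ln(T_f/T₂) = 807.212 × ln(566.52/530) = 53.79 J/K.
ΔS_total = -48.7 + 53.79 = 5.09 J/K.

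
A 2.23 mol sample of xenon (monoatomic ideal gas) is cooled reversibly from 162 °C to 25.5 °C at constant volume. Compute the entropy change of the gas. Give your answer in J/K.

In kelvin: T₁ = 435.15 K, T₂ = 298.65 K. At constant volume, ΔS = nC_V ln(T₂/T₁) with C_V = 3R/2 = 12.47 J mol⁻¹ K⁻¹.
ΔS = 2.23 × 12.47 × ln(298.65/435.15) = -10.5 J/K.

ΔS = -10.5 J/K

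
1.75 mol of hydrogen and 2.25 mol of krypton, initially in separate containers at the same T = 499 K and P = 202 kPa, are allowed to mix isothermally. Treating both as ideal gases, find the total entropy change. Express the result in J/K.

ΔS_mix = 22.8 J/K

Mole fractions: x_A = 1.75/4 = 0.438, x_B = 0.562.
ΔS_mix = −R(n_A ln x_A + n_B ln x_B) = −8.314 × (1.75 ln 0.438 + 2.25 ln 0.562) = 22.8 J/K.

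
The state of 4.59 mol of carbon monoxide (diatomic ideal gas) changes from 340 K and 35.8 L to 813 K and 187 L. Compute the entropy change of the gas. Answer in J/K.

ΔS = 146 J/K

Entropy is a state function: ΔS = nC_V ln(T₂/T₁) + nR ln(V₂/V₁), with C_V = 5R/2 = 20.79 J mol⁻¹ K⁻¹ for a diatomic ideal gas.
ΔS = 4.59 × [20.79 × ln(813/340) + 8.314 × ln(187/35.8)] = 146 J/K.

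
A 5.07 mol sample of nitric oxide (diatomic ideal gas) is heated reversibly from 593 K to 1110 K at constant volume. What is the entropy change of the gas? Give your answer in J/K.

At constant volume, ΔS = nC_V ln(T₂/T₁) with C_V = 5R/2 = 20.79 J mol⁻¹ K⁻¹.
ΔS = 5.07 × 20.79 × ln(1110/593) = 66.1 J/K.

ΔS = 66.1 J/K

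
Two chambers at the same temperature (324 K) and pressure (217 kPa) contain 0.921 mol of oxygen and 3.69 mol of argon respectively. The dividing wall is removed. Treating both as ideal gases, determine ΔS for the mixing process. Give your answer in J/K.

ΔS_mix = 19.2 J/K

Mole fractions: x_A = 0.921/4.61 = 0.2, x_B = 0.8.
ΔS_mix = −R(n_A ln x_A + n_B ln x_B) = −8.314 × (0.921 ln 0.2 + 3.69 ln 0.8) = 19.2 J/K.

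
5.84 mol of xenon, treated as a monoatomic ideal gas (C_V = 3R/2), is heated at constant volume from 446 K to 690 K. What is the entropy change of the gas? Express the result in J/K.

At constant volume, ΔS = nC_V ln(T₂/T₁) with C_V = 3R/2 = 12.47 J mol⁻¹ K⁻¹.
ΔS = 5.84 × 12.47 × ln(690/446) = 31.8 J/K.

ΔS = 31.8 J/K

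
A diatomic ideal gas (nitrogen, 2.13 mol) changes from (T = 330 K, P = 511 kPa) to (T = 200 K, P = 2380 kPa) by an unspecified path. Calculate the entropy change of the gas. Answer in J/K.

ΔS = -58.3 J/K

ΔS = nC_p ln(T₂/T₁) − nR ln(P₂/P₁), with C_p = 7R/2 = 29.1 J mol⁻¹ K⁻¹ for a diatomic ideal gas.
ΔS = 2.13 × [29.1 × ln(200/330) − 8.314 × ln(2380/511)] = -58.3 J/K.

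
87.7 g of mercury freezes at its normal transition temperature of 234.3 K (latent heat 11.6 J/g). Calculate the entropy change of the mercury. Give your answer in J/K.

Heat released by the substance: Q = −mL = −87.7 × 11.6 = −1017.32 J.
At constant T, ΔS = Q_rev/T = −1017.32 / 234.3 = -4.34 J/K.

ΔS = -4.34 J/K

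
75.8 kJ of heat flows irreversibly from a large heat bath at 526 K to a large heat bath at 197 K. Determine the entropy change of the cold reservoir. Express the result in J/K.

The cold reservoir gains heat Q, so ΔS_cold = +Q/T_C = 75800/197 = 385 J/K.

ΔS_cold = 385 J/K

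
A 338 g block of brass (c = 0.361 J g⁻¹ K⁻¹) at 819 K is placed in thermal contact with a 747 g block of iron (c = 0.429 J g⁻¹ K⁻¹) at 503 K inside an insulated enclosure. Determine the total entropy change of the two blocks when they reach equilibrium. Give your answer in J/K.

Energy balance: T_f = (m₁c₁T₁ + m₂c₂T₂)/(m₁c₁ + m₂c₂) = 590.14 K.
ΔS₁ = m₁c₁ ln(T_f/T₁) = 122.018 × ln(590.14/819) = -39.99 J/K.
ΔS₂ = m₂c₂ ln(T_f/T₂) = 320.463 × ln(590.14/503) = 51.2 J/K.
ΔS_total = -39.99 + 51.2 = 11.2 J/K.

ΔS_total = 11.2 J/K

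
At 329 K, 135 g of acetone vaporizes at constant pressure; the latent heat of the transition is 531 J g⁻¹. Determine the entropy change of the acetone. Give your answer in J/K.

Heat absorbed by the substance: Q = mL = 135 × 531 = 71685 J.
At constant T, ΔS = Q_rev/T = 71685 / 329 = 218 J/K.

ΔS = 218 J/K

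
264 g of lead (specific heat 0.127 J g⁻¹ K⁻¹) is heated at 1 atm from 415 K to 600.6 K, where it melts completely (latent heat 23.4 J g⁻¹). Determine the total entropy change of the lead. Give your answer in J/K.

Warming step: ΔS₁ = m c ln(T_tr/T_i) = 264 × 0.127 × ln(600.6/415) = 12.39 J/K.
Phase change: ΔS₂ = +mL/T_tr = 264 × 23.4 / 600.6 = 10.29 J/K.
ΔS_total = (12.39) + (10.29) = 22.7 J/K.

ΔS = 22.7 J/K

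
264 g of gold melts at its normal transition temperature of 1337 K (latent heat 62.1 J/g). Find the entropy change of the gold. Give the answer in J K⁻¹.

Heat absorbed by the substance: Q = mL = 264 × 62.1 = 16394.4 J.
At constant T, ΔS = Q_rev/T = 16394.4 / 1337 = 12.3 J/K.

ΔS = 12.3 J/K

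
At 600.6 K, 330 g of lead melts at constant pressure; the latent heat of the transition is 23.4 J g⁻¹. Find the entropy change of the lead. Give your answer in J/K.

Heat absorbed by the substance: Q = mL = 330 × 23.4 = 7722 J.
At constant T, ΔS = Q_rev/T = 7722 / 600.6 = 12.9 J/K.

ΔS = 12.9 J/K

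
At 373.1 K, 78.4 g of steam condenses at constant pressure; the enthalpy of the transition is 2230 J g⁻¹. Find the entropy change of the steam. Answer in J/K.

Heat released by the substance: Q = −mL = −78.4 × 2230 = −174832 J.
At constant T, ΔS = Q_rev/T = −174832 / 373.1 = -469 J/K.

ΔS = -469 J/K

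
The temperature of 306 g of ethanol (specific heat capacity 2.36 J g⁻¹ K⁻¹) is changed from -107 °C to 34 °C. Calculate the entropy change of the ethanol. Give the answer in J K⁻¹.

In kelvin: T₁ = 166.15 K, T₂ = 307.15 K. ΔS = ∫dQ_rev/T = m c ln(T₂/T₁) = 306 × 2.36 × ln(307.15/166.15) = 444 J/K.

ΔS = 444 J/K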